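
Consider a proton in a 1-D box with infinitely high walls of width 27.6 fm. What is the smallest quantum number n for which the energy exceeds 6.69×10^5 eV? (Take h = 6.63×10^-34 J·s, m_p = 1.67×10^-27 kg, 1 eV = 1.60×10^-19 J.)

E_1 = h²/(8m_pL²) = 4.319×10^-14 J = 2.699×10^5 eV.
Need n² > 6.69×10^5/2.699×10^5 = 2.479, i.e. n > 1.574.
The smallest integer satisfying this is n = 2.

n = 2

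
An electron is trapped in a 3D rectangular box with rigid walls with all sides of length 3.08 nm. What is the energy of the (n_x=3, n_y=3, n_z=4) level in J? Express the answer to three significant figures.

E = 2.16×10^-19 J

For a 3D rectangular well E = (h²/8m_e)·Σ n_i²/L_i² = (6.626×10^-34)²/(8·9.109×10^-31) · [3²/(3.08 nm)² + 3²/(3.08 nm)² + 4²/(3.08 nm)²].
Evaluating gives E = 2.16×10^-19 J.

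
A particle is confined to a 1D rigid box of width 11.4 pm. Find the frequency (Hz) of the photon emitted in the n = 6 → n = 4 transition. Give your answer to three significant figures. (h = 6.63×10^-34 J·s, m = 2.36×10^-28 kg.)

E_1 = h²/(8mL²) = 1.791×10^-18 J and ΔE = (6² − 4²)E_1 = 3.582×10^-17 J.
f = ΔE/h = 3.582×10^-17/6.63×10^-34 = 5.40×10^16 Hz.

f = 5.40×10^16 Hz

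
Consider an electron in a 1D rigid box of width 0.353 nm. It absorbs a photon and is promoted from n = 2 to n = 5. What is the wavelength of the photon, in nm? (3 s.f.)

λ = 19.6 nm

E_1 = h²/(8m_eL²) = 4.835×10^-19 J, so ΔE = (5² − 2²)E_1 = 1.015×10^-17 J.
λ = hc/ΔE = (6.626×10^-34·2.998×10^8)/1.015×10^-17 = 1.96×10^-8 m = 19.6 nm.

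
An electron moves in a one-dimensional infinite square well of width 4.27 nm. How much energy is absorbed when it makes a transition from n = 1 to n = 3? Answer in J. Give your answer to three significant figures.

|ΔE| = 2.64×10^-20 J

E_1 = h²/(8m_eL²) = 3.304×10^-21 J.
|ΔE| = |1² − 3²|·E_1 = 8·3.304×10^-21 J = 2.64×10^-20 J.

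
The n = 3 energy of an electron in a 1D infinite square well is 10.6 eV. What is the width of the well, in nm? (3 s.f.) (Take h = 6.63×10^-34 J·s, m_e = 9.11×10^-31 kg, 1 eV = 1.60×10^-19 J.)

From E_n = n²h²/(8m_eL²), L = n·h/√(8m_eE_n).
E_3 = 10.6 eV = 1.696×10^-18 J, so L = 3·6.63×10^-34/√(8·9.11×10^-31·1.696×10^-18) = 5.66×10^-10 m = 0.566 nm.

L = 0.566 nm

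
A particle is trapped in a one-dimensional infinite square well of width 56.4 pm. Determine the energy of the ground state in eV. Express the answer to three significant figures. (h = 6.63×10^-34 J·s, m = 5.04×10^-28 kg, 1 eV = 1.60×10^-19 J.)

For an infinite well E_n = n²h²/(8mL²), so E_1 = h²/(8mL²) = (6.63×10^-34)²/(8·5.04×10^-28·(5.64×10^-11 m)²) = 3.427×10^-20 J.
Converting, E_1 = 3.427×10^-20 J / (1.60×10^-19 J/eV) = 0.214 eV.

E_1 = 0.214 eV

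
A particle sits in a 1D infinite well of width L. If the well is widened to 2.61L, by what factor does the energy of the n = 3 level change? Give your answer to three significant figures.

E_n ∝ 1/L², so the energy scales by 1/2.61² = 0.147.

0.147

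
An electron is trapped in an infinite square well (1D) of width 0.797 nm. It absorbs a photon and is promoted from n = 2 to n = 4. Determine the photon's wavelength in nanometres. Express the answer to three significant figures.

λ = 175 nm

E_1 = h²/(8m_eL²) = 9.485×10^-20 J, so ΔE = (4² − 2²)E_1 = 1.138×10^-18 J.
λ = hc/ΔE = (6.626×10^-34·2.998×10^8)/1.138×10^-18 = 1.75×10^-7 m = 175 nm.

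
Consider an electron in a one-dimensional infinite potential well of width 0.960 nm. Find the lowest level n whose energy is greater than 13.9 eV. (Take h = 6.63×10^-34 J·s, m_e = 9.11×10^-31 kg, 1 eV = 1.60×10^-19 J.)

E_1 = h²/(8m_eL²) = 6.544×10^-20 J = 0.4090 eV.
Need n² > 13.9/0.4090 = 33.99, i.e. n > 5.830.
The smallest integer satisfying this is n = 6.

n = 6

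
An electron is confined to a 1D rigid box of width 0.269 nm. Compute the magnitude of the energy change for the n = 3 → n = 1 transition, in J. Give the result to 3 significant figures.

|ΔE| = 6.66×10^-18 J

E_1 = h²/(8m_eL²) = 8.326×10^-19 J.
|ΔE| = |3² − 1²|·E_1 = 8·8.326×10^-19 J = 6.66×10^-18 J.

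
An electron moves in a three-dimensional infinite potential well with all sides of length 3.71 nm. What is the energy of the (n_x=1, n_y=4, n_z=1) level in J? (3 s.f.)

For a 3D rectangular well E = (h²/8m_e)·Σ n_i²/L_i² = (6.626×10^-34)²/(8·9.109×10^-31) · [1²/(3.71 nm)² + 4²/(3.71 nm)² + 1²/(3.71 nm)²].
Evaluating gives E = 7.88×10^-20 J.

E = 7.88×10^-20 J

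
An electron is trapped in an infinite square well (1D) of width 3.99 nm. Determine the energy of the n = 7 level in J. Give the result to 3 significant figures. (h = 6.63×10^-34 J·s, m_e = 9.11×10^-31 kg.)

E_7 = 1.86×10^-19 J

For an infinite well E_n = n²h²/(8m_eL²), so E_1 = h²/(8m_eL²) = (6.63×10^-34)²/(8·9.11×10^-31·(3.99×10^-9 m)²) = 3.789×10^-21 J.
Then E_7 = 7²·E_1 = 49·3.789×10^-21 J = 1.86×10^-19 J.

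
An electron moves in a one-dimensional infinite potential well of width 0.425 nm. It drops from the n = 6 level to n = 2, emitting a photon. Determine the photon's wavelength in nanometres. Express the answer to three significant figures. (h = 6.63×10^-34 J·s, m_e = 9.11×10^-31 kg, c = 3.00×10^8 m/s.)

E_1 = h²/(8m_eL²) = 3.339×10^-19 J, so ΔE = (6² − 2²)E_1 = 1.068×10^-17 J.
λ = hc/ΔE = (6.63×10^-34·3.00×10^8)/1.068×10^-17 = 1.86×10^-8 m = 18.6 nm.

λ = 18.6 nm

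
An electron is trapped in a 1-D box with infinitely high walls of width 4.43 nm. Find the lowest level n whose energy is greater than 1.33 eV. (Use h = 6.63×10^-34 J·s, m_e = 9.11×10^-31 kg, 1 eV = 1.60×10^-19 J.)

n = 9

E_1 = h²/(8m_eL²) = 3.073×10^-21 J = 0.01921 eV.
Need n² > 1.33/0.01921 = 69.23, i.e. n > 8.320.
The smallest integer satisfying this is n = 9.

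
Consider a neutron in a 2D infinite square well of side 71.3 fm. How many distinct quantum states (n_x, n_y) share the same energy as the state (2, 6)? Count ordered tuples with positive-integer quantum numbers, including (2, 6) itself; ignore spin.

The level has n_x² + n_y² = 40. The ordered positive-integer solutions are (2, 6), (6, 2).
That gives 2 states.

degeneracy = 2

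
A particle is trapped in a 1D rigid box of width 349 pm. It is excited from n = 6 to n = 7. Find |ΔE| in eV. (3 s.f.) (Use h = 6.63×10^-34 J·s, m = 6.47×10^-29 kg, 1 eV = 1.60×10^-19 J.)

|ΔE| = 0.567 eV

E_1 = h²/(8mL²) = 6.972×10^-21 J.
|ΔE| = |6² − 7²|·E_1 = 13·6.972×10^-21 J = 9.064×10^-20 J = 0.567 eV.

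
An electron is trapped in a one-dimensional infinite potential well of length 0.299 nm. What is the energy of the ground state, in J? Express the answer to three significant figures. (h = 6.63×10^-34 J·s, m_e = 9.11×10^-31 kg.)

E_1 = 6.75×10^-19 J

For an infinite well E_n = n²h²/(8m_eL²), so E_1 = h²/(8m_eL²) = (6.63×10^-34)²/(8·9.11×10^-31·(2.99×10^-10 m)²) = 6.746×10^-19 J.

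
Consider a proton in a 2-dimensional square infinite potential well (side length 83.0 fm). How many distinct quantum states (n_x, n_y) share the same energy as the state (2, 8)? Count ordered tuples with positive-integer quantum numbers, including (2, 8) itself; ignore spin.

degeneracy = 2

The level has n_x² + n_y² = 68. The ordered positive-integer solutions are (2, 8), (8, 2).
That gives 2 states.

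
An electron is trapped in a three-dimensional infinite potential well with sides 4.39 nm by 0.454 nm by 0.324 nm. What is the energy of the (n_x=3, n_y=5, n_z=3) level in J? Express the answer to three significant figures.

For a 3D rectangular well E = (h²/8m_e)·Σ n_i²/L_i² = (6.626×10^-34)²/(8·9.109×10^-31) · [3²/(4.39 nm)² + 5²/(0.454 nm)² + 3²/(0.324 nm)²].
Evaluating gives E = 1.25×10^-17 J.

E = 1.25×10^-17 J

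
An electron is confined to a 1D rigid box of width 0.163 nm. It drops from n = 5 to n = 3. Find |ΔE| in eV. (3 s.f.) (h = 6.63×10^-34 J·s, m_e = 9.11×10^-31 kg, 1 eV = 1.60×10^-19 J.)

E_1 = h²/(8m_eL²) = 2.270×10^-18 J.
|ΔE| = |5² − 3²|·E_1 = 16·2.270×10^-18 J = 3.632×10^-17 J = 227 eV.

|ΔE| = 227 eV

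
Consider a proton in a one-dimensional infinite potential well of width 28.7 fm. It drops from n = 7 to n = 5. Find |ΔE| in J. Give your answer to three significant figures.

|ΔE| = 9.56×10^-13 J

E_1 = h²/(8m_pL²) = 3.982×10^-14 J.
|ΔE| = |7² − 5²|·E_1 = 24·3.982×10^-14 J = 9.56×10^-13 J.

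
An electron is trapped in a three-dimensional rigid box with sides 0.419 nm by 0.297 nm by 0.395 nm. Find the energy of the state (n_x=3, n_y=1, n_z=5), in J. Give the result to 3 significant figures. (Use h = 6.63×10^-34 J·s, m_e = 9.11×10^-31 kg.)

For a 3D rectangular well E = (h²/8m_e)·Σ n_i²/L_i² = (6.63×10^-34)²/(8·9.11×10^-31) · [3²/(0.419 nm)² + 1²/(0.297 nm)² + 5²/(0.395 nm)²].
Evaluating gives E = 1.34×10^-17 J.

E = 1.34×10^-17 J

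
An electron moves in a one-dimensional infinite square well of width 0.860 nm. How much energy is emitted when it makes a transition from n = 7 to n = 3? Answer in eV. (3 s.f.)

E_1 = h²/(8m_eL²) = 8.146×10^-20 J.
|ΔE| = |7² − 3²|·E_1 = 40·8.146×10^-20 J = 3.258×10^-18 J = 20.3 eV.

|ΔE| = 20.3 eV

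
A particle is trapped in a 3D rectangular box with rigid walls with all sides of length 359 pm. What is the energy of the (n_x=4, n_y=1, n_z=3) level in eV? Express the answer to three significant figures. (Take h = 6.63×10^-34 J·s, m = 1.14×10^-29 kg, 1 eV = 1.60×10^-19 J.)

For a 3D rectangular well E = (h²/8m)·Σ n_i²/L_i² = (6.63×10^-34)²/(8·1.14×10^-29) · [4²/(359 pm)² + 1²/(359 pm)² + 3²/(359 pm)²].
Evaluating gives E = 9.723×10^-19 J = 6.08 eV.

E = 6.08 eV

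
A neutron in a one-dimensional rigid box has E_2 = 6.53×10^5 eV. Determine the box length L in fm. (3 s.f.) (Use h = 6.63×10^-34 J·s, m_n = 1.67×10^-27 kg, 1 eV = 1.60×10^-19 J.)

From E_n = n²h²/(8m_nL²), L = n·h/√(8m_nE_n).
E_2 = 6.53×10^5 eV = 1.045×10^-13 J, so L = 2·6.63×10^-34/√(8·1.67×10^-27·1.045×10^-13) = 3.55×10^-14 m = 35.5 fm.

L = 35.5 fm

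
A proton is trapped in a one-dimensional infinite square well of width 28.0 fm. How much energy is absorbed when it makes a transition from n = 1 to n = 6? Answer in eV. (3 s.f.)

|ΔE| = 9.14×10^6 eV

E_1 = h²/(8m_pL²) = 4.184×10^-14 J.
|ΔE| = |1² − 6²|·E_1 = 35·4.184×10^-14 J = 1.464×10^-12 J = 9.14×10^6 eV.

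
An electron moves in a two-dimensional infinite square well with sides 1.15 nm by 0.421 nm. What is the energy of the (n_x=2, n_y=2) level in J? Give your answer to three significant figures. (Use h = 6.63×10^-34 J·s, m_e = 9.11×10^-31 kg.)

For a 2D rectangular well E = (h²/8m_e)·Σ n_i²/L_i² = (6.63×10^-34)²/(8·9.11×10^-31) · [2²/(1.15 nm)² + 2²/(0.421 nm)²].
Evaluating gives E = 1.54×10^-18 J.

E = 1.54×10^-18 J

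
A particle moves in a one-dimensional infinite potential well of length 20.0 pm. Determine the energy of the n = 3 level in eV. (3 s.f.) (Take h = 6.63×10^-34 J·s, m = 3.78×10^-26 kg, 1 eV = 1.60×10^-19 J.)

For an infinite well E_n = n²h²/(8mL²), so E_1 = h²/(8mL²) = (6.63×10^-34)²/(8·3.78×10^-26·(2.00×10^-11 m)²) = 3.634×10^-21 J.
Then E_3 = 3²·E_1 = 9·3.634×10^-21 J = 3.271×10^-20 J.
Converting, E_3 = 3.271×10^-20 J / (1.60×10^-19 J/eV) = 0.204 eV.

E_3 = 0.204 eV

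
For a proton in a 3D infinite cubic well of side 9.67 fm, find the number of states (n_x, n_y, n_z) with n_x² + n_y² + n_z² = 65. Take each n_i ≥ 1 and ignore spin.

The level has n_x² + n_y² + n_z² = 65. The ordered positive-integer solutions are (2, 5, 6), (2, 6, 5), (5, 2, 6), (5, 6, 2), (6, 2, 5), (6, 5, 2).
That gives 6 states.

degeneracy = 6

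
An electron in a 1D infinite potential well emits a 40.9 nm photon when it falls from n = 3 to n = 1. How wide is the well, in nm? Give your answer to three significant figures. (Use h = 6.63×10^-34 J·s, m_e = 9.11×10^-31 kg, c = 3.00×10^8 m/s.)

L = 0.315 nm

The photon carries ΔE = hc/λ = 6.63×10^-34·3.00×10^8/4.09×10^-8 m = 4.863×10^-18 J.
Since ΔE = (3² − 1²)E_1, E_1 = 6.079×10^-19 J, and L = h/√(8m_eE_1) = 3.15×10^-10 m = 0.315 nm.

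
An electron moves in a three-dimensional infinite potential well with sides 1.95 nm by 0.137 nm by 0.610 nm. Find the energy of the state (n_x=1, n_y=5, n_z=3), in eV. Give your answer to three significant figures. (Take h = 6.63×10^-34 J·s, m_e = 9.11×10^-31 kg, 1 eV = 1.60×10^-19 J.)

For a 3D rectangular well E = (h²/8m_e)·Σ n_i²/L_i² = (6.63×10^-34)²/(8·9.11×10^-31) · [1²/(1.95 nm)² + 5²/(0.137 nm)² + 3²/(0.610 nm)²].
Evaluating gives E = 8.181×10^-17 J = 511 eV.

E = 511 eV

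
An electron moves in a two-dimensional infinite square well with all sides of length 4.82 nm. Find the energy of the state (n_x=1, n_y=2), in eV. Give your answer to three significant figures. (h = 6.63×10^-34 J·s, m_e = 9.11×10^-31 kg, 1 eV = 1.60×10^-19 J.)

For a 2D rectangular well E = (h²/8m_e)·Σ n_i²/L_i² = (6.63×10^-34)²/(8·9.11×10^-31) · [1²/(4.82 nm)² + 2²/(4.82 nm)²].
Evaluating gives E = 1.298×10^-20 J = 0.0811 eV.

E = 0.0811 eV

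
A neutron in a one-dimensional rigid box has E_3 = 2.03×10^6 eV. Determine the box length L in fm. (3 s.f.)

From E_n = n²h²/(8m_nL²), L = n·h/√(8m_nE_n).
E_3 = 2.03×10^6 eV = 3.252×10^-13 J, so L = 3·6.626×10^-34/√(8·1.675×10^-27·3.252×10^-13) = 3.01×10^-14 m = 30.1 fm.

L = 30.1 fm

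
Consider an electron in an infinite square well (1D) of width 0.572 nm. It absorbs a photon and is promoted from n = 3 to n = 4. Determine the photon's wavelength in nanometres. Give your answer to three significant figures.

E_1 = h²/(8m_eL²) = 1.841×10^-19 J, so ΔE = (4² − 3²)E_1 = 1.289×10^-18 J.
λ = hc/ΔE = (6.626×10^-34·2.998×10^8)/1.289×10^-18 = 1.54×10^-7 m = 154 nm.

λ = 154 nm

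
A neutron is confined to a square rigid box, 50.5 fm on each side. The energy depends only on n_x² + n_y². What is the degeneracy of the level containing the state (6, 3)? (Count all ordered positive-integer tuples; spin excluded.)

The level has n_x² + n_y² = 45. The ordered positive-integer solutions are (3, 6), (6, 3).
That gives 2 states.

degeneracy = 2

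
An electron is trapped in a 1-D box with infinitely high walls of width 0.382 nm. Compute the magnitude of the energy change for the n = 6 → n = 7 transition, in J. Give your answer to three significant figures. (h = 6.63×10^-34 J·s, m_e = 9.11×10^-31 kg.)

|ΔE| = 5.37×10^-18 J

E_1 = h²/(8m_eL²) = 4.133×10^-19 J.
|ΔE| = |6² − 7²|·E_1 = 13·4.133×10^-19 J = 5.37×10^-18 J.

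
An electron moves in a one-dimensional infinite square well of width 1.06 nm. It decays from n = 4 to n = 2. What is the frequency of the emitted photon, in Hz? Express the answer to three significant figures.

E_1 = h²/(8m_eL²) = 5.362×10^-20 J and ΔE = (4² − 2²)E_1 = 6.434×10^-19 J.
f = ΔE/h = 6.434×10^-19/6.626×10^-34 = 9.71×10^14 Hz.

f = 9.71×10^14 Hz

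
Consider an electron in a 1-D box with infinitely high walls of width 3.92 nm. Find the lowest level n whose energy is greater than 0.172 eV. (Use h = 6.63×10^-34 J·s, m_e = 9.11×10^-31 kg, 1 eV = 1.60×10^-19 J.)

E_1 = h²/(8m_eL²) = 3.925×10^-21 J = 0.02453 eV.
Need n² > 0.172/0.02453 = 7.012, i.e. n > 2.648.
The smallest integer satisfying this is n = 3.

n = 3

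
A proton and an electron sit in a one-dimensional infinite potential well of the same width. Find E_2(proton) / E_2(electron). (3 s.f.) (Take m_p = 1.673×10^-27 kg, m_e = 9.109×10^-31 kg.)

5.44×10^-4

E_n ∝ 1/m at fixed n and L, so the ratio is m_e/m_p = 9.109×10^-31/1.673×10^-27 = 5.44×10^-4.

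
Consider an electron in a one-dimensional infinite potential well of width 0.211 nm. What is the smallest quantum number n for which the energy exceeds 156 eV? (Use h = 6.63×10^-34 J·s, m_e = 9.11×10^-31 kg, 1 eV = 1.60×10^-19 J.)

n = 5

E_1 = h²/(8m_eL²) = 1.355×10^-18 J = 8.469 eV.
Need n² > 156/8.469 = 18.42, i.e. n > 4.292.
The smallest integer satisfying this is n = 5.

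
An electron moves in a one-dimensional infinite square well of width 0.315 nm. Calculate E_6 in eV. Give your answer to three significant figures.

E_6 = 136 eV

For an infinite well E_n = n²h²/(8m_eL²), so E_1 = h²/(8m_eL²) = (6.626×10^-34)²/(8·9.109×10^-31·(3.15×10^-10 m)²) = 6.072×10^-19 J.
Then E_6 = 6²·E_1 = 36·6.072×10^-19 J = 2.186×10^-17 J.
Converting, E_6 = 2.186×10^-17 J / (1.602×10^-19 J/eV) = 136 eV.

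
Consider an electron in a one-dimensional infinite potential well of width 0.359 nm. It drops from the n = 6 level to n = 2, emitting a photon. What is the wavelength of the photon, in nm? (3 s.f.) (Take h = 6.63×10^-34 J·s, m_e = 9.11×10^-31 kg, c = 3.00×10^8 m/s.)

E_1 = h²/(8m_eL²) = 4.680×10^-19 J, so ΔE = (6² − 2²)E_1 = 1.498×10^-17 J.
λ = hc/ΔE = (6.63×10^-34·3.00×10^8)/1.498×10^-17 = 1.33×10^-8 m = 13.3 nm.

λ = 13.3 nm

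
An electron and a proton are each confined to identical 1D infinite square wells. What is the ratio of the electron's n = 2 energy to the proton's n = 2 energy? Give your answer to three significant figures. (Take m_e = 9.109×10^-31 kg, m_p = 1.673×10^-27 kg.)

E_n ∝ 1/m at fixed n and L, so the ratio is m_p/m_e = 1.673×10^-27/9.109×10^-31 = 1.84×10^3.

1.84×10^3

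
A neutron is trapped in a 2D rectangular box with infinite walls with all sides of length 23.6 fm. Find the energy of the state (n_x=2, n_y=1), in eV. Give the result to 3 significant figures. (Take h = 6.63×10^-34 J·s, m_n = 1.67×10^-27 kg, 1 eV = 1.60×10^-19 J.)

E = 1.85×10^6 eV

For a 2D rectangular well E = (h²/8m_n)·Σ n_i²/L_i² = (6.63×10^-34)²/(8·1.67×10^-27) · [2²/(23.6 fm)² + 1²/(23.6 fm)²].
Evaluating gives E = 2.954×10^-13 J = 1.85×10^6 eV.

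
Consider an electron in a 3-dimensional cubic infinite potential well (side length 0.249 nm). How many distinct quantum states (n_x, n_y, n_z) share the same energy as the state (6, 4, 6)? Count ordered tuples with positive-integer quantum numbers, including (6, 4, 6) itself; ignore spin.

The level has n_x² + n_y² + n_z² = 88. The ordered positive-integer solutions are (4, 6, 6), (6, 4, 6), (6, 6, 4).
That gives 3 states.

degeneracy = 3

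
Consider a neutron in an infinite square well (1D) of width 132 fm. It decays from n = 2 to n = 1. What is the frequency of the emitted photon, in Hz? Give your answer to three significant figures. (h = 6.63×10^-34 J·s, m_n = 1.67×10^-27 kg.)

E_1 = h²/(8m_nL²) = 1.888×10^-15 J and ΔE = (2² − 1²)E_1 = 5.664×10^-15 J.
f = ΔE/h = 5.664×10^-15/6.63×10^-34 = 8.54×10^18 Hz.

f = 8.54×10^18 Hz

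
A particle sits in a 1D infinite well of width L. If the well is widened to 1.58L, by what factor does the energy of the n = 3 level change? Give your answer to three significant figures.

0.401

E_n ∝ 1/L², so the energy scales by 1/1.58² = 0.401.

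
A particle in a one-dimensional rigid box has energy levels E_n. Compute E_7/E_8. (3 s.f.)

E_n ∝ n², so E_7/E_8 = 7²/8² = 49/64 = 0.766.

0.766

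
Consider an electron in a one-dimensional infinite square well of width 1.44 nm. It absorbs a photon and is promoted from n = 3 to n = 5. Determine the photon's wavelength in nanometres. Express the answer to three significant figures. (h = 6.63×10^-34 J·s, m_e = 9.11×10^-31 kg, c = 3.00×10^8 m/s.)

λ = 427 nm

E_1 = h²/(8m_eL²) = 2.909×10^-20 J, so ΔE = (5² − 3²)E_1 = 4.654×10^-19 J.
λ = hc/ΔE = (6.63×10^-34·3.00×10^8)/4.654×10^-19 = 4.27×10^-7 m = 427 nm.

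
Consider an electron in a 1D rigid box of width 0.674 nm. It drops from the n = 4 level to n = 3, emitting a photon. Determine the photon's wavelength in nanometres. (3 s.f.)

E_1 = h²/(8m_eL²) = 1.326×10^-19 J, so ΔE = (4² − 3²)E_1 = 9.282×10^-19 J.
λ = hc/ΔE = (6.626×10^-34·2.998×10^8)/9.282×10^-19 = 2.14×10^-7 m = 214 nm.

λ = 214 nm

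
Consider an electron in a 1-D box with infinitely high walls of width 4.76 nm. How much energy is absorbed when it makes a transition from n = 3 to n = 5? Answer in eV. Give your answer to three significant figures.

E_1 = h²/(8m_eL²) = 2.659×10^-21 J.
|ΔE| = |3² − 5²|·E_1 = 16·2.659×10^-21 J = 4.254×10^-20 J = 0.266 eV.

|ΔE| = 0.266 eV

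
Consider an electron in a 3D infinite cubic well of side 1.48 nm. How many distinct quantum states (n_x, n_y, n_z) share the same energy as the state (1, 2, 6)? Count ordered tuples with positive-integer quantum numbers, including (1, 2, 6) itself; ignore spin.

degeneracy = 9

The level has n_x² + n_y² + n_z² = 41. The ordered positive-integer solutions are (1, 2, 6), (1, 6, 2), (2, 1, 6), (2, 6, 1), (3, 4, 4), (4, 3, 4), (4, 4, 3), (6, 1, 2), (6, 2, 1).
That gives 9 states.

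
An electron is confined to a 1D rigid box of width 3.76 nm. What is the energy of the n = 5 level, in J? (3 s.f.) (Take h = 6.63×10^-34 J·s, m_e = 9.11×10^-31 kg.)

For an infinite well E_n = n²h²/(8m_eL²), so E_1 = h²/(8m_eL²) = (6.63×10^-34)²/(8·9.11×10^-31·(3.76×10^-9 m)²) = 4.266×10^-21 J.
Then E_5 = 5²·E_1 = 25·4.266×10^-21 J = 1.07×10^-19 J.

E_5 = 1.07×10^-19 J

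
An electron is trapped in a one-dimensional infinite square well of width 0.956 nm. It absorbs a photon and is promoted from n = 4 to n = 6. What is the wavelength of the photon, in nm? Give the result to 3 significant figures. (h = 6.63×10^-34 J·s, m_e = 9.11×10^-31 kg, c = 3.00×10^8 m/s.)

λ = 151 nm

E_1 = h²/(8m_eL²) = 6.599×10^-20 J, so ΔE = (6² − 4²)E_1 = 1.320×10^-18 J.
λ = hc/ΔE = (6.63×10^-34·3.00×10^8)/1.320×10^-18 = 1.51×10^-7 m = 151 nm.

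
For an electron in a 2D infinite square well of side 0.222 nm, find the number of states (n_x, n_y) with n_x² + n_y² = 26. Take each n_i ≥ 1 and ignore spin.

degeneracy = 2

The level has n_x² + n_y² = 26. The ordered positive-integer solutions are (1, 5), (5, 1).
That gives 2 states.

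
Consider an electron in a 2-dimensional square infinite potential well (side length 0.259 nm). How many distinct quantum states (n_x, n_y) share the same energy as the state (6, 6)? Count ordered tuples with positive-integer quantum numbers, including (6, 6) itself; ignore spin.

degeneracy = 1

The level has n_x² + n_y² = 72. The ordered positive-integer solutions are (6, 6).
That gives 1 state.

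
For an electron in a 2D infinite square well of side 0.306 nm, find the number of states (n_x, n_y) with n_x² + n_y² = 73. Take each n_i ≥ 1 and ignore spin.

degeneracy = 2

The level has n_x² + n_y² = 73. The ordered positive-integer solutions are (3, 8), (8, 3).
That gives 2 states.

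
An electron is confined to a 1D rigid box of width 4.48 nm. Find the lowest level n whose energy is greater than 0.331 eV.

E_1 = h²/(8m_eL²) = 3.002×10^-21 J = 0.01874 eV.
Need n² > 0.331/0.01874 = 17.66, i.e. n > 4.202.
The smallest integer satisfying this is n = 5.

n = 5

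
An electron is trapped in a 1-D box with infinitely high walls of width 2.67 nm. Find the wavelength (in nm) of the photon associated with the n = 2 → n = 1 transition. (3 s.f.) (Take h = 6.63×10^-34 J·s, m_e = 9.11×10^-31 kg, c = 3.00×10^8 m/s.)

E_1 = h²/(8m_eL²) = 8.461×10^-21 J, so ΔE = (2² − 1²)E_1 = 2.538×10^-20 J.
λ = hc/ΔE = (6.63×10^-34·3.00×10^8)/2.538×10^-20 = 7.84×10^-6 m = 7.84×10^3 nm.

λ = 7.84×10^3 nm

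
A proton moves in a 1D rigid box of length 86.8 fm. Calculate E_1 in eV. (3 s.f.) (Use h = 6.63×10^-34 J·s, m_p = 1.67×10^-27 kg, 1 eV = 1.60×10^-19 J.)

E_1 = 2.73×10^4 eV

For an infinite well E_n = n²h²/(8m_pL²), so E_1 = h²/(8m_pL²) = (6.63×10^-34)²/(8·1.67×10^-27·(8.68×10^-14 m)²) = 4.367×10^-15 J.
Converting, E_1 = 4.367×10^-15 J / (1.60×10^-19 J/eV) = 2.73×10^4 eV.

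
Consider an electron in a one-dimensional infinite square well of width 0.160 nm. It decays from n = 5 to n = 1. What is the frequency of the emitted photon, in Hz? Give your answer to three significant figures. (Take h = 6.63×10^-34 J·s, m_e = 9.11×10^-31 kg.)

f = 8.53×10^16 Hz

E_1 = h²/(8m_eL²) = 2.356×10^-18 J and ΔE = (5² − 1²)E_1 = 5.654×10^-17 J.
f = ΔE/h = 5.654×10^-17/6.63×10^-34 = 8.53×10^16 Hz.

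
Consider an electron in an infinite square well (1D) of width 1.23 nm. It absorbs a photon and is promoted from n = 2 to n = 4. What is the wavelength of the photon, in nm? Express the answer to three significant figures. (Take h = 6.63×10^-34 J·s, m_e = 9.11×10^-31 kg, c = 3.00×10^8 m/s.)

E_1 = h²/(8m_eL²) = 3.987×10^-20 J, so ΔE = (4² − 2²)E_1 = 4.784×10^-19 J.
λ = hc/ΔE = (6.63×10^-34·3.00×10^8)/4.784×10^-19 = 4.16×10^-7 m = 416 nm.

λ = 416 nm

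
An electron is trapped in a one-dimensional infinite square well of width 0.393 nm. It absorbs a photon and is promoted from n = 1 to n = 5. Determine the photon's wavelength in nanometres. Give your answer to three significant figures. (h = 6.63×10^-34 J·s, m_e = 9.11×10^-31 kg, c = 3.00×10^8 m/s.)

λ = 21.2 nm

E_1 = h²/(8m_eL²) = 3.905×10^-19 J, so ΔE = (5² − 1²)E_1 = 9.372×10^-18 J.
λ = hc/ΔE = (6.63×10^-34·3.00×10^8)/9.372×10^-18 = 2.12×10^-8 m = 21.2 nm.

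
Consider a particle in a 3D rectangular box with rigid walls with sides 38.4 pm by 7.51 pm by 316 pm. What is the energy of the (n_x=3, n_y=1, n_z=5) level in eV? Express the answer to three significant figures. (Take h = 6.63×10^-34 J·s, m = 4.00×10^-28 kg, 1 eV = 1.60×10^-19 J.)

E = 20.7 eV

For a 3D rectangular well E = (h²/8m)·Σ n_i²/L_i² = (6.63×10^-34)²/(8·4.00×10^-28) · [3²/(38.4 pm)² + 1²/(7.51 pm)² + 5²/(316 pm)²].
Evaluating gives E = 3.308×10^-18 J = 20.7 eV.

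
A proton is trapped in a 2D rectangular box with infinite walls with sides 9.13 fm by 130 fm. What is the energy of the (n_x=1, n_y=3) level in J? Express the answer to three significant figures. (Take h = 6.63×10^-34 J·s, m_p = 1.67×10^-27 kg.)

For a 2D rectangular well E = (h²/8m_p)·Σ n_i²/L_i² = (6.63×10^-34)²/(8·1.67×10^-27) · [1²/(9.13 fm)² + 3²/(130 fm)²].
Evaluating gives E = 4.12×10^-13 J.

E = 4.12×10^-13 J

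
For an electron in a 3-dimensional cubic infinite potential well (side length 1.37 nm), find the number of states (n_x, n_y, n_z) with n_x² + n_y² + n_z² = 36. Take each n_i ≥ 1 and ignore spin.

degeneracy = 3

The level has n_x² + n_y² + n_z² = 36. The ordered positive-integer solutions are (2, 4, 4), (4, 2, 4), (4, 4, 2).
That gives 3 states.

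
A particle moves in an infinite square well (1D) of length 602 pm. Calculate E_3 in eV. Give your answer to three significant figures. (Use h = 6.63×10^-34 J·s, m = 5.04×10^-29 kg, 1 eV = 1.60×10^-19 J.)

E_3 = 0.169 eV

For an infinite well E_n = n²h²/(8mL²), so E_1 = h²/(8mL²) = (6.63×10^-34)²/(8·5.04×10^-29·(6.02×10^-10 m)²) = 3.008×10^-21 J.
Then E_3 = 3²·E_1 = 9·3.008×10^-21 J = 2.707×10^-20 J.
Converting, E_3 = 2.707×10^-20 J / (1.60×10^-19 J/eV) = 0.169 eV.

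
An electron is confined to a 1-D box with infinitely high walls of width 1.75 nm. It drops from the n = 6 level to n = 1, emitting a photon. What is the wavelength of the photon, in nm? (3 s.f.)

λ = 289 nm

E_1 = h²/(8m_eL²) = 1.967×10^-20 J, so ΔE = (6² − 1²)E_1 = 6.884×10^-19 J.
λ = hc/ΔE = (6.626×10^-34·2.998×10^8)/6.884×10^-19 = 2.89×10^-7 m = 289 nm.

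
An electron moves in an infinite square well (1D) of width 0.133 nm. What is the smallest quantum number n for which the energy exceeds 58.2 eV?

n = 2

E_1 = h²/(8m_eL²) = 3.406×10^-18 J = 21.26 eV.
Need n² > 58.2/21.26 = 2.738, i.e. n > 1.655.
The smallest integer satisfying this is n = 2.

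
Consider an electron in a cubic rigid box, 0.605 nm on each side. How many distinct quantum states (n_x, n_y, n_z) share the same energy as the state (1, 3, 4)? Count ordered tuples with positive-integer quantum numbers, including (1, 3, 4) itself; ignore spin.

The level has n_x² + n_y² + n_z² = 26. The ordered positive-integer solutions are (1, 3, 4), (1, 4, 3), (3, 1, 4), (3, 4, 1), (4, 1, 3), (4, 3, 1).
That gives 6 states.

degeneracy = 6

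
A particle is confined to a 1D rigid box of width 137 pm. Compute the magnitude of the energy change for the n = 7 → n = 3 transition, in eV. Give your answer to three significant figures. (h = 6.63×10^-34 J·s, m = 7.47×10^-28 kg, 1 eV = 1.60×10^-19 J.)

|ΔE| = 0.980 eV

E_1 = h²/(8mL²) = 3.919×10^-21 J.
|ΔE| = |7² − 3²|·E_1 = 40·3.919×10^-21 J = 1.568×10^-19 J = 0.980 eV.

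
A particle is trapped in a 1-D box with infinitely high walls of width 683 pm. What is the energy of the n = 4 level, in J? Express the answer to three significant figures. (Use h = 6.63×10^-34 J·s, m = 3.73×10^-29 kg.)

E_4 = 5.05×10^-20 J

For an infinite well E_n = n²h²/(8mL²), so E_1 = h²/(8mL²) = (6.63×10^-34)²/(8·3.73×10^-29·(6.83×10^-10 m)²) = 3.158×10^-21 J.
Then E_4 = 4²·E_1 = 16·3.158×10^-21 J = 5.05×10^-20 J.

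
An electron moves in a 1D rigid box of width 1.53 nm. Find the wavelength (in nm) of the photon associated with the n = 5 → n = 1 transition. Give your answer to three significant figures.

λ = 322 nm

E_1 = h²/(8m_eL²) = 2.574×10^-20 J, so ΔE = (5² − 1²)E_1 = 6.178×10^-19 J.
λ = hc/ΔE = (6.626×10^-34·2.998×10^8)/6.178×10^-19 = 3.22×10^-7 m = 322 nm.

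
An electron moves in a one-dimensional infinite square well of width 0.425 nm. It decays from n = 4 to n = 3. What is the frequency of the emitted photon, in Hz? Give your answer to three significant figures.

f = 3.52×10^15 Hz

E_1 = h²/(8m_eL²) = 3.336×10^-19 J and ΔE = (4² − 3²)E_1 = 2.335×10^-18 J.
f = ΔE/h = 2.335×10^-18/6.626×10^-34 = 3.52×10^15 Hz.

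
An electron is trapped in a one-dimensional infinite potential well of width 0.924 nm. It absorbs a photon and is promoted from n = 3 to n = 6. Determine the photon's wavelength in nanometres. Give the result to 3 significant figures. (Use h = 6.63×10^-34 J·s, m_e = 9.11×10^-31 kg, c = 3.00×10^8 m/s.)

E_1 = h²/(8m_eL²) = 7.064×10^-20 J, so ΔE = (6² − 3²)E_1 = 1.907×10^-18 J.
λ = hc/ΔE = (6.63×10^-34·3.00×10^8)/1.907×10^-18 = 1.04×10^-7 m = 104 nm.

λ = 104 nm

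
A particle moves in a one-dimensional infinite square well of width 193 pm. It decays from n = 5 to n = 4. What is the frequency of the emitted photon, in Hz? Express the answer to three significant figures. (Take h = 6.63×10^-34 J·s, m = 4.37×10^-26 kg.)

f = 4.58×10^11 Hz

E_1 = h²/(8mL²) = 3.376×10^-23 J and ΔE = (5² − 4²)E_1 = 3.038×10^-22 J.
f = ΔE/h = 3.038×10^-22/6.63×10^-34 = 4.58×10^11 Hz.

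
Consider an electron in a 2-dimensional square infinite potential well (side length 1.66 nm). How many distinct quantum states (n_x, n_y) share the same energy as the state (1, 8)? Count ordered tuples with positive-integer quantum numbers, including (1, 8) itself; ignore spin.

degeneracy = 4

The level has n_x² + n_y² = 65. The ordered positive-integer solutions are (1, 8), (4, 7), (7, 4), (8, 1).
That gives 4 states.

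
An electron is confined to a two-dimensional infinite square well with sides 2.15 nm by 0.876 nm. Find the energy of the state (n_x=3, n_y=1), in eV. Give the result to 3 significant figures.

For a 2D rectangular well E = (h²/8m_e)·Σ n_i²/L_i² = (6.626×10^-34)²/(8·9.109×10^-31) · [3²/(2.15 nm)² + 1²/(0.876 nm)²].
Evaluating gives E = 1.958×10^-19 J = 1.22 eV.

E = 1.22 eV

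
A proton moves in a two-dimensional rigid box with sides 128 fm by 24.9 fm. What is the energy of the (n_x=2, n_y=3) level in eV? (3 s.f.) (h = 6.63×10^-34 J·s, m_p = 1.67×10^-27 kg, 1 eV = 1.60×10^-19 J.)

For a 2D rectangular well E = (h²/8m_p)·Σ n_i²/L_i² = (6.63×10^-34)²/(8·1.67×10^-27) · [2²/(128 fm)² + 3²/(24.9 fm)²].
Evaluating gives E = 4.856×10^-13 J = 3.04×10^6 eV.

E = 3.04×10^6 eV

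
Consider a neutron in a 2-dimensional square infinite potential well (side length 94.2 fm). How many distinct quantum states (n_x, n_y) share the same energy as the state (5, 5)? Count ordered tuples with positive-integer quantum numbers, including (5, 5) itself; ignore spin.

degeneracy = 3

The level has n_x² + n_y² = 50. The ordered positive-integer solutions are (1, 7), (5, 5), (7, 1).
That gives 3 states.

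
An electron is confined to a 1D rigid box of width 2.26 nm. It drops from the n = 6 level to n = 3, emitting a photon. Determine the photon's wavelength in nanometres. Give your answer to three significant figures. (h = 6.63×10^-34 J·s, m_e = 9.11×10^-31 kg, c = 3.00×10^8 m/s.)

E_1 = h²/(8m_eL²) = 1.181×10^-20 J, so ΔE = (6² − 3²)E_1 = 3.189×10^-19 J.
λ = hc/ΔE = (6.63×10^-34·3.00×10^8)/3.189×10^-19 = 6.24×10^-7 m = 624 nm.

λ = 624 nm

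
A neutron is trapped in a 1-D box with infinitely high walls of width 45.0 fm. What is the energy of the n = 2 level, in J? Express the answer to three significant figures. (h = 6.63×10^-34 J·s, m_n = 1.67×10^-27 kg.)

E_2 = 6.50×10^-14 J

For an infinite well E_n = n²h²/(8m_nL²), so E_1 = h²/(8m_nL²) = (6.63×10^-34)²/(8·1.67×10^-27·(4.50×10^-14 m)²) = 1.625×10^-14 J.
Then E_2 = 2²·E_1 = 4·1.625×10^-14 J = 6.50×10^-14 J.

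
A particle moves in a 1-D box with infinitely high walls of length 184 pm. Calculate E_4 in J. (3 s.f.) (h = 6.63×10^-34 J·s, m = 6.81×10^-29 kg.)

E_4 = 3.81×10^-19 J

For an infinite well E_n = n²h²/(8mL²), so E_1 = h²/(8mL²) = (6.63×10^-34)²/(8·6.81×10^-29·(1.84×10^-10 m)²) = 2.383×10^-20 J.
Then E_4 = 4²·E_1 = 16·2.383×10^-20 J = 3.81×10^-19 J.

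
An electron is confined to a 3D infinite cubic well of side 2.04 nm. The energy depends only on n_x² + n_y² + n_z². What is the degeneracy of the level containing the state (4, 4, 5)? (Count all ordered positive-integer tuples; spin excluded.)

The level has n_x² + n_y² + n_z² = 57. The ordered positive-integer solutions are (2, 2, 7), (2, 7, 2), (4, 4, 5), (4, 5, 4), (5, 4, 4), (7, 2, 2).
That gives 6 states.

degeneracy = 6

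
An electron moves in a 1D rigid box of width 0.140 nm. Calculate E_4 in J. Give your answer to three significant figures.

For an infinite well E_n = n²h²/(8m_eL²), so E_1 = h²/(8m_eL²) = (6.626×10^-34)²/(8·9.109×10^-31·(1.40×10^-10 m)²) = 3.074×10^-18 J.
Then E_4 = 4²·E_1 = 16·3.074×10^-18 J = 4.92×10^-17 J.

E_4 = 4.92×10^-17 J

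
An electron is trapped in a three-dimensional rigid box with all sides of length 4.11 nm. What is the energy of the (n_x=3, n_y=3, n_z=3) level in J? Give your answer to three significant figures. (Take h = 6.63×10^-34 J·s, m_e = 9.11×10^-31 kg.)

E = 9.64×10^-20 J

For a 3D rectangular well E = (h²/8m_e)·Σ n_i²/L_i² = (6.63×10^-34)²/(8·9.11×10^-31) · [3²/(4.11 nm)² + 3²/(4.11 nm)² + 3²/(4.11 nm)²].
Evaluating gives E = 9.64×10^-20 J.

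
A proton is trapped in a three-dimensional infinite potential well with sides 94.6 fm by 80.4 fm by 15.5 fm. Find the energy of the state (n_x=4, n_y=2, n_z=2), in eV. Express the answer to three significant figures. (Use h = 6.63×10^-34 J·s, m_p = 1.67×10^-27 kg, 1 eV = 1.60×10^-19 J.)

E = 3.92×10^6 eV

For a 3D rectangular well E = (h²/8m_p)·Σ n_i²/L_i² = (6.63×10^-34)²/(8·1.67×10^-27) · [4²/(94.6 fm)² + 2²/(80.4 fm)² + 2²/(15.5 fm)²].
Evaluating gives E = 6.270×10^-13 J = 3.92×10^6 eV.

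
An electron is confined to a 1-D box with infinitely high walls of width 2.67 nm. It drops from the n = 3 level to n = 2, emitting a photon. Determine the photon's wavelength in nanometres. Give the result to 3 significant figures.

λ = 4.70×10^3 nm

E_1 = h²/(8m_eL²) = 8.451×10^-21 J, so ΔE = (3² − 2²)E_1 = 4.225×10^-20 J.
λ = hc/ΔE = (6.626×10^-34·2.998×10^8)/4.225×10^-20 = 4.70×10^-6 m = 4.70×10^3 nm.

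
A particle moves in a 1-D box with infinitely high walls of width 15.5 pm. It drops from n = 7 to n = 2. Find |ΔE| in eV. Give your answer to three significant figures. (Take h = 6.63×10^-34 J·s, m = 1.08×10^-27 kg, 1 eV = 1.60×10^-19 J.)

|ΔE| = 59.6 eV

E_1 = h²/(8mL²) = 2.118×10^-19 J.
|ΔE| = |7² − 2²|·E_1 = 45·2.118×10^-19 J = 9.531×10^-18 J = 59.6 eV.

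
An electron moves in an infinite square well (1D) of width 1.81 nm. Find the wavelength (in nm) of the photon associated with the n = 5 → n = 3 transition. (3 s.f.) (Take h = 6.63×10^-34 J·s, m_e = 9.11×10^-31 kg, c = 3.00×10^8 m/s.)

λ = 675 nm

E_1 = h²/(8m_eL²) = 1.841×10^-20 J, so ΔE = (5² − 3²)E_1 = 2.946×10^-19 J.
λ = hc/ΔE = (6.63×10^-34·3.00×10^8)/2.946×10^-19 = 6.75×10^-7 m = 675 nm.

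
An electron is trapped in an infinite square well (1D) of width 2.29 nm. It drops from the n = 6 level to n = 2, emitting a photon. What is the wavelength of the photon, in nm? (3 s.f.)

λ = 540 nm

E_1 = h²/(8m_eL²) = 1.149×10^-20 J, so ΔE = (6² − 2²)E_1 = 3.677×10^-19 J.
λ = hc/ΔE = (6.626×10^-34·2.998×10^8)/3.677×10^-19 = 5.40×10^-7 m = 540 nm.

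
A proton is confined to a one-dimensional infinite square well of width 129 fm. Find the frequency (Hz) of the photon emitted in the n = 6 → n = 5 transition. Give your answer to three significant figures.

E_1 = h²/(8m_pL²) = 1.971×10^-15 J and ΔE = (6² − 5²)E_1 = 2.168×10^-14 J.
f = ΔE/h = 2.168×10^-14/6.626×10^-34 = 3.27×10^19 Hz.

f = 3.27×10^19 Hz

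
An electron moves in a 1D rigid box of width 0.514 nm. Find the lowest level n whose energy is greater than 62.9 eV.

E_1 = h²/(8m_eL²) = 2.280×10^-19 J = 1.423 eV.
Need n² > 62.9/1.423 = 44.20, i.e. n > 6.648.
The smallest integer satisfying this is n = 7.

n = 7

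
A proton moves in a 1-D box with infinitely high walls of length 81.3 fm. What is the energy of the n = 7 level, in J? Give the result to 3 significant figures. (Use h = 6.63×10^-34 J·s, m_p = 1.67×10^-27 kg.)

For an infinite well E_n = n²h²/(8m_pL²), so E_1 = h²/(8m_pL²) = (6.63×10^-34)²/(8·1.67×10^-27·(8.13×10^-14 m)²) = 4.978×10^-15 J.
Then E_7 = 7²·E_1 = 49·4.978×10^-15 J = 2.44×10^-13 J.

E_7 = 2.44×10^-13 J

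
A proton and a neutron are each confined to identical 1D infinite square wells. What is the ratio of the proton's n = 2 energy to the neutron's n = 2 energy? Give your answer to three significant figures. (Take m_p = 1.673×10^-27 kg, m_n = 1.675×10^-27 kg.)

E_n ∝ 1/m at fixed n and L, so the ratio is m_n/m_p = 1.675×10^-27/1.673×10^-27 = 1.00.

1.00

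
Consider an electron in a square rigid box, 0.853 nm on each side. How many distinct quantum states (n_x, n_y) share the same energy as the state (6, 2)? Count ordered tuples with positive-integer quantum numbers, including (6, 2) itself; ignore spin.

degeneracy = 2

The level has n_x² + n_y² = 40. The ordered positive-integer solutions are (2, 6), (6, 2).
That gives 2 states.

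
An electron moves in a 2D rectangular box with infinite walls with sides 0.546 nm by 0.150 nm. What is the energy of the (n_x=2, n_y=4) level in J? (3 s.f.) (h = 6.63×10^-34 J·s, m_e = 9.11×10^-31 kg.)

For a 2D rectangular well E = (h²/8m_e)·Σ n_i²/L_i² = (6.63×10^-34)²/(8·9.11×10^-31) · [2²/(0.546 nm)² + 4²/(0.150 nm)²].
Evaluating gives E = 4.37×10^-17 J.

E = 4.37×10^-17 J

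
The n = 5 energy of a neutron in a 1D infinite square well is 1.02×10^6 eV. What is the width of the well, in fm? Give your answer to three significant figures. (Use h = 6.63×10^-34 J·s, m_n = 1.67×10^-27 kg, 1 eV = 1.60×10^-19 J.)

From E_n = n²h²/(8m_nL²), L = n·h/√(8m_nE_n).
E_5 = 1.02×10^6 eV = 1.632×10^-13 J, so L = 5·6.63×10^-34/√(8·1.67×10^-27·1.632×10^-13) = 7.10×10^-14 m = 71.0 fm.

L = 71.0 fm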